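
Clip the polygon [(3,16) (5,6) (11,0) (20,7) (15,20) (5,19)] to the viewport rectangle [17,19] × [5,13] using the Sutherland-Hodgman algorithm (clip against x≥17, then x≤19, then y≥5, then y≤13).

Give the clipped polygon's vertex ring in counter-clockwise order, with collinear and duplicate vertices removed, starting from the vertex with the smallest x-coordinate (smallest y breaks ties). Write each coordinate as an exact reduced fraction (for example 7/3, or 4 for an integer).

Clipped polygon: [(17,5) (122/7,5) (19,56/9) (19,48/5) (230/13,13) (17,13)]

1. After x ≥ 17: [(17,14/3) (20,7) (17,74/5)]
2. After x ≤ 19: [(17,14/3) (19,56/9) (19,48/5) (17,74/5)]
3. After y ≥ 5: [(17,5) (122/7,5) (19,56/9) (19,48/5) (17,74/5)]
4. After y ≤ 13: [(17,13) (17,5) (122/7,5) (19,56/9) (19,48/5) (230/13,13)]
5. Canonical ring: [(17,5) (122/7,5) (19,56/9) (19,48/5) (230/13,13) (17,13)]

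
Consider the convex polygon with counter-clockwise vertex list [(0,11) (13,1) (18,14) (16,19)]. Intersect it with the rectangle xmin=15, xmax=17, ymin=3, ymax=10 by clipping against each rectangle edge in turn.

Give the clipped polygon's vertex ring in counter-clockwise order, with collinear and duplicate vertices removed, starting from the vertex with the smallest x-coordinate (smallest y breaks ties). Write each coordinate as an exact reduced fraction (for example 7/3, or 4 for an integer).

1. After x ≥ 15: [(15,37/2) (15,31/5) (18,14) (16,19)]
2. After x ≤ 17: [(15,37/2) (15,31/5) (17,57/5) (17,33/2) (16,19)]
3. After y ≥ 3: [(15,37/2) (15,31/5) (17,57/5) (17,33/2) (16,19)]
4. After y ≤ 10: [(15,10) (15,31/5) (214/13,10)]
5. Canonical ring: [(15,31/5) (214/13,10) (15,10)]

Clipped polygon: [(15,31/5) (214/13,10) (15,10)]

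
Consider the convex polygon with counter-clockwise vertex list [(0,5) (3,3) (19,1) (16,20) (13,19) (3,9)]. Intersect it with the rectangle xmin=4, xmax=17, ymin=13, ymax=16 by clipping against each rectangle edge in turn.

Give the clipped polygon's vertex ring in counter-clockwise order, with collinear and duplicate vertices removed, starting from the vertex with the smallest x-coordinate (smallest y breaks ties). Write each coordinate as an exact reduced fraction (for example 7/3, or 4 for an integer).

Clipped polygon: [(7,13) (17,13) (17,41/3) (316/19,16) (10,16)]

1. After x ≥ 4: [(4,23/8) (19,1) (16,20) (13,19) (4,10)]
2. After x ≤ 17: [(4,23/8) (17,5/4) (17,41/3) (16,20) (13,19) (4,10)]
3. After y ≥ 13: [(17,13) (17,41/3) (16,20) (13,19) (7,13)]
4. After y ≤ 16: [(17,13) (17,41/3) (316/19,16) (10,16) (7,13)]
5. Canonical ring: [(7,13) (17,13) (17,41/3) (316/19,16) (10,16)]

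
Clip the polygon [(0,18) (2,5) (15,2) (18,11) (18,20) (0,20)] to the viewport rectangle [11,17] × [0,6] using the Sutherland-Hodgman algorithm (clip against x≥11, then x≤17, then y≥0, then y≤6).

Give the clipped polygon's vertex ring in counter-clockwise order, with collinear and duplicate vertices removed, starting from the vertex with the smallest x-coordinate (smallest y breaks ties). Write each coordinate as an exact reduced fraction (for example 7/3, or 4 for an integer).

1. After x ≥ 11: [(11,38/13) (15,2) (18,11) (18,20) (11,20)]
2. After x ≤ 17: [(11,38/13) (15,2) (17,8) (17,20) (11,20)]
3. After y ≥ 0: [(11,38/13) (15,2) (17,8) (17,20) (11,20)]
4. After y ≤ 6: [(11,6) (11,38/13) (15,2) (49/3,6)]
5. Canonical ring: [(11,38/13) (15,2) (49/3,6) (11,6)]

Clipped polygon: [(11,38/13) (15,2) (49/3,6) (11,6)]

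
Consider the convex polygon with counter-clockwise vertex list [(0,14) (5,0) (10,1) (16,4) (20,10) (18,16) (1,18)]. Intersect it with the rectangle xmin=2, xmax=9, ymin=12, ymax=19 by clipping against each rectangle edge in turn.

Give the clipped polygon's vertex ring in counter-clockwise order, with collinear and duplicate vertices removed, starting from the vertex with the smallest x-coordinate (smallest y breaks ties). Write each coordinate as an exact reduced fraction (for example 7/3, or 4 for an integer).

Clipped polygon: [(2,12) (9,12) (9,290/17) (2,304/17)]

1. After x ≥ 2: [(2,42/5) (5,0) (10,1) (16,4) (20,10) (18,16) (2,304/17)]
2. After x ≤ 9: [(2,42/5) (5,0) (9,4/5) (9,290/17) (2,304/17)]
3. After y ≥ 12: [(2,12) (9,12) (9,290/17) (2,304/17)]
4. After y ≤ 19: [(2,12) (9,12) (9,290/17) (2,304/17)]
5. Canonical ring: [(2,12) (9,12) (9,290/17) (2,304/17)]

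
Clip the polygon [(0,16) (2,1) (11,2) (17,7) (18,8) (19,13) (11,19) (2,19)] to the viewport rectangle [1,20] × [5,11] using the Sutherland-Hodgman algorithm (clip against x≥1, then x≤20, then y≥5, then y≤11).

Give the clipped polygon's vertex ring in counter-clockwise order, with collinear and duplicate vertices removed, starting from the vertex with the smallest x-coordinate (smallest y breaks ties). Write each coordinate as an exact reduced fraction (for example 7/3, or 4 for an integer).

Clipped polygon: [(1,17/2) (22/15,5) (73/5,5) (17,7) (18,8) (93/5,11) (1,11)]

1. After x ≥ 1: [(1,35/2) (1,17/2) (2,1) (11,2) (17,7) (18,8) (19,13) (11,19) (2,19)]
2. After x ≤ 20: [(1,35/2) (1,17/2) (2,1) (11,2) (17,7) (18,8) (19,13) (11,19) (2,19)]
3. After y ≥ 5: [(1,35/2) (1,17/2) (22/15,5) (73/5,5) (17,7) (18,8) (19,13) (11,19) (2,19)]
4. After y ≤ 11: [(1,11) (1,17/2) (22/15,5) (73/5,5) (17,7) (18,8) (93/5,11)]
5. Canonical ring: [(1,17/2) (22/15,5) (73/5,5) (17,7) (18,8) (93/5,11) (1,11)]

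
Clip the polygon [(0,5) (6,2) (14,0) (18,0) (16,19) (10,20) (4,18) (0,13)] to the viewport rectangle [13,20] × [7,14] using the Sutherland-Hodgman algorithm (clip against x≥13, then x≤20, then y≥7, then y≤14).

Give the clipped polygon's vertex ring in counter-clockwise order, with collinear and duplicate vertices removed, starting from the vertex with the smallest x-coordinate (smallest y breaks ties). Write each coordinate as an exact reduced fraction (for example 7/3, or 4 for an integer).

Clipped polygon: [(13,7) (328/19,7) (314/19,14) (13,14)]

1. After x ≥ 13: [(13,1/4) (14,0) (18,0) (16,19) (13,39/2)]
2. After x ≤ 20: [(13,1/4) (14,0) (18,0) (16,19) (13,39/2)]
3. After y ≥ 7: [(13,7) (328/19,7) (16,19) (13,39/2)]
4. After y ≤ 14: [(13,14) (13,7) (328/19,7) (314/19,14)]
5. Canonical ring: [(13,7) (328/19,7) (314/19,14) (13,14)]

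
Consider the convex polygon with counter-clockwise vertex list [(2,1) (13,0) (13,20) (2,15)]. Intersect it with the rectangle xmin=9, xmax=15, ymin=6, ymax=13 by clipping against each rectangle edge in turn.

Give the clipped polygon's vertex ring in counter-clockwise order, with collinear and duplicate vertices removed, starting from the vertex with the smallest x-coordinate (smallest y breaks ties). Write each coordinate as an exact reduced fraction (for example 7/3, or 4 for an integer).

1. After x ≥ 9: [(9,4/11) (13,0) (13,20) (9,200/11)]
2. After x ≤ 15: [(9,4/11) (13,0) (13,20) (9,200/11)]
3. After y ≥ 6: [(9,6) (13,6) (13,20) (9,200/11)]
4. After y ≤ 13: [(9,13) (9,6) (13,6) (13,13)]
5. Canonical ring: [(9,6) (13,6) (13,13) (9,13)]

Clipped polygon: [(9,6) (13,6) (13,13) (9,13)]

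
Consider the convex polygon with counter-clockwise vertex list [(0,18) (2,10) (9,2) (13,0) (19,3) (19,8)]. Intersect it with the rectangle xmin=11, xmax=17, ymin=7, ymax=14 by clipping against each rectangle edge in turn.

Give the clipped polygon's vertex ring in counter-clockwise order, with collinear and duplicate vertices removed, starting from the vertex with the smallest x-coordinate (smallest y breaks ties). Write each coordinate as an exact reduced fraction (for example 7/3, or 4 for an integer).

Clipped polygon: [(11,7) (17,7) (17,172/19) (11,232/19)]

1. After x ≥ 11: [(11,232/19) (11,1) (13,0) (19,3) (19,8)]
2. After x ≤ 17: [(17,172/19) (11,232/19) (11,1) (13,0) (17,2)]
3. After y ≥ 7: [(17,7) (17,172/19) (11,232/19) (11,7)]
4. After y ≤ 14: [(17,7) (17,172/19) (11,232/19) (11,7)]
5. Canonical ring: [(11,7) (17,7) (17,172/19) (11,232/19)]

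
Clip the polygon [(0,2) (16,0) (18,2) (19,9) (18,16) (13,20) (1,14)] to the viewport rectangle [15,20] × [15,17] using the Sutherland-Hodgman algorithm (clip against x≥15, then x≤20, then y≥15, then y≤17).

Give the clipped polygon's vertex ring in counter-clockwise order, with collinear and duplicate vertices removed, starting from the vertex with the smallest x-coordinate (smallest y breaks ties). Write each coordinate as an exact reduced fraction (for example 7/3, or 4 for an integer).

1. After x ≥ 15: [(15,1/8) (16,0) (18,2) (19,9) (18,16) (15,92/5)]
2. After x ≤ 20: [(15,1/8) (16,0) (18,2) (19,9) (18,16) (15,92/5)]
3. After y ≥ 15: [(15,15) (127/7,15) (18,16) (15,92/5)]
4. After y ≤ 17: [(15,17) (15,15) (127/7,15) (18,16) (67/4,17)]
5. Canonical ring: [(15,15) (127/7,15) (18,16) (67/4,17) (15,17)]

Clipped polygon: [(15,15) (127/7,15) (18,16) (67/4,17) (15,17)]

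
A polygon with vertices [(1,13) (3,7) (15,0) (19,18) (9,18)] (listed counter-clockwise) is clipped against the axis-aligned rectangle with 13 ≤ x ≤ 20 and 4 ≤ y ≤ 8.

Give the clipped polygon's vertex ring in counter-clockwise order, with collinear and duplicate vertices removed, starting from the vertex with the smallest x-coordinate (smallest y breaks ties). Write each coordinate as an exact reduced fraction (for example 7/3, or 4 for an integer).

Clipped polygon: [(13,4) (143/9,4) (151/9,8) (13,8)]

1. After x ≥ 13: [(13,7/6) (15,0) (19,18) (13,18)]
2. After x ≤ 20: [(13,7/6) (15,0) (19,18) (13,18)]
3. After y ≥ 4: [(13,4) (143/9,4) (19,18) (13,18)]
4. After y ≤ 8: [(13,8) (13,4) (143/9,4) (151/9,8)]
5. Canonical ring: [(13,4) (143/9,4) (151/9,8) (13,8)]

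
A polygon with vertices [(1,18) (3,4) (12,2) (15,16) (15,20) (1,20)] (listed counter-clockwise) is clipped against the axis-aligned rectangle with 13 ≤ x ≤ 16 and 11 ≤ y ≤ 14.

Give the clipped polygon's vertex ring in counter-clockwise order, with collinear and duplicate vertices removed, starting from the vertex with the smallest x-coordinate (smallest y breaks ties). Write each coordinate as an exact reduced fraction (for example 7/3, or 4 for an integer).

1. After x ≥ 13: [(13,20/3) (15,16) (15,20) (13,20)]
2. After x ≤ 16: [(13,20/3) (15,16) (15,20) (13,20)]
3. After y ≥ 11: [(13,11) (195/14,11) (15,16) (15,20) (13,20)]
4. After y ≤ 14: [(13,14) (13,11) (195/14,11) (102/7,14)]
5. Canonical ring: [(13,11) (195/14,11) (102/7,14) (13,14)]

Clipped polygon: [(13,11) (195/14,11) (102/7,14) (13,14)]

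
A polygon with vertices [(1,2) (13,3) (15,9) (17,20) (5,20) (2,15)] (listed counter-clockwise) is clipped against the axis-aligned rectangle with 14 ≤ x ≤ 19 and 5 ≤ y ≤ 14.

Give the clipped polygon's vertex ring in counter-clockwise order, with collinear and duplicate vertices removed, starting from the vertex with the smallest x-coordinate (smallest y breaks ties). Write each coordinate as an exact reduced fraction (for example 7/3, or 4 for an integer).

Clipped polygon: [(14,6) (15,9) (175/11,14) (14,14)]

1. After x ≥ 14: [(14,6) (15,9) (17,20) (14,20)]
2. After x ≤ 19: [(14,6) (15,9) (17,20) (14,20)]
3. After y ≥ 5: [(14,6) (15,9) (17,20) (14,20)]
4. After y ≤ 14: [(14,14) (14,6) (15,9) (175/11,14)]
5. Canonical ring: [(14,6) (15,9) (175/11,14) (14,14)]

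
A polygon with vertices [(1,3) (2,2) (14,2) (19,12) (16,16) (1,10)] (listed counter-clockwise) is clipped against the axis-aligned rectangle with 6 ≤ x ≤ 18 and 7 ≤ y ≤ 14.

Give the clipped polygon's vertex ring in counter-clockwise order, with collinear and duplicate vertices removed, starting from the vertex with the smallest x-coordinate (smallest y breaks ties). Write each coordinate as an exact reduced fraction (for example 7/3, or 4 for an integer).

Clipped polygon: [(6,7) (33/2,7) (18,10) (18,40/3) (35/2,14) (11,14) (6,12)]

1. After x ≥ 6: [(6,2) (14,2) (19,12) (16,16) (6,12)]
2. After x ≤ 18: [(6,2) (14,2) (18,10) (18,40/3) (16,16) (6,12)]
3. After y ≥ 7: [(6,7) (33/2,7) (18,10) (18,40/3) (16,16) (6,12)]
4. After y ≤ 14: [(6,7) (33/2,7) (18,10) (18,40/3) (35/2,14) (11,14) (6,12)]
5. Canonical ring: [(6,7) (33/2,7) (18,10) (18,40/3) (35/2,14) (11,14) (6,12)]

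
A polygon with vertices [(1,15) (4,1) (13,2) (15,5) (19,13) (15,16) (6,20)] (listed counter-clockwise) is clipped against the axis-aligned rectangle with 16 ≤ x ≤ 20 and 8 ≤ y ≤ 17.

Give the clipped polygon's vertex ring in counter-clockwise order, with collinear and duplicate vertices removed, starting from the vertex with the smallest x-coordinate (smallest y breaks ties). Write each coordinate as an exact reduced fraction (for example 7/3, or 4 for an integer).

1. After x ≥ 16: [(16,7) (19,13) (16,61/4)]
2. After x ≤ 20: [(16,7) (19,13) (16,61/4)]
3. After y ≥ 8: [(16,8) (33/2,8) (19,13) (16,61/4)]
4. After y ≤ 17: [(16,8) (33/2,8) (19,13) (16,61/4)]
5. Canonical ring: [(16,8) (33/2,8) (19,13) (16,61/4)]

Clipped polygon: [(16,8) (33/2,8) (19,13) (16,61/4)]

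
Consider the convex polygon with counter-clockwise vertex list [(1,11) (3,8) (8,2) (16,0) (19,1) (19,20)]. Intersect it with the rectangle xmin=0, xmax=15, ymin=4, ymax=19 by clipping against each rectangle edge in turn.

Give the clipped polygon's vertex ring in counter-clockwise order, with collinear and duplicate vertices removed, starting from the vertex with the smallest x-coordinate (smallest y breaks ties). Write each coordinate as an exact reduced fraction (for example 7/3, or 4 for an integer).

1. After x ≥ 0: [(1,11) (3,8) (8,2) (16,0) (19,1) (19,20)]
2. After x ≤ 15: [(15,18) (1,11) (3,8) (8,2) (15,1/4)]
3. After y ≥ 4: [(15,4) (15,18) (1,11) (3,8) (19/3,4)]
4. After y ≤ 19: [(15,4) (15,18) (1,11) (3,8) (19/3,4)]
5. Canonical ring: [(1,11) (3,8) (19/3,4) (15,4) (15,18)]

Clipped polygon: [(1,11) (3,8) (19/3,4) (15,4) (15,18)]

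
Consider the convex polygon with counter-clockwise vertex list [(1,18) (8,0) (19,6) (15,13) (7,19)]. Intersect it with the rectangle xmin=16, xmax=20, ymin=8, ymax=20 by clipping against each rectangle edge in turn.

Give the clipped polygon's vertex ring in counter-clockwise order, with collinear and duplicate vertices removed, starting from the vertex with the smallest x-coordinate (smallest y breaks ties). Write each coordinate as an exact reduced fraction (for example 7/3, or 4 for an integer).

1. After x ≥ 16: [(16,48/11) (19,6) (16,45/4)]
2. After x ≤ 20: [(16,48/11) (19,6) (16,45/4)]
3. After y ≥ 8: [(16,8) (125/7,8) (16,45/4)]
4. After y ≤ 20: [(16,8) (125/7,8) (16,45/4)]
5. Canonical ring: [(16,8) (125/7,8) (16,45/4)]

Clipped polygon: [(16,8) (125/7,8) (16,45/4)]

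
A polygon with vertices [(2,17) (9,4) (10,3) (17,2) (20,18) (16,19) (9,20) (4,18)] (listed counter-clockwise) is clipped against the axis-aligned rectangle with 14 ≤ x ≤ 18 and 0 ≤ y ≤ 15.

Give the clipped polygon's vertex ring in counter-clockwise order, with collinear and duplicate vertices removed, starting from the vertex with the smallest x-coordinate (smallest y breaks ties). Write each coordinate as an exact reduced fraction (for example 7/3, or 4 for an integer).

Clipped polygon: [(14,17/7) (17,2) (18,22/3) (18,15) (14,15)]

1. After x ≥ 14: [(14,17/7) (17,2) (20,18) (16,19) (14,135/7)]
2. After x ≤ 18: [(14,17/7) (17,2) (18,22/3) (18,37/2) (16,19) (14,135/7)]
3. After y ≥ 0: [(14,17/7) (17,2) (18,22/3) (18,37/2) (16,19) (14,135/7)]
4. After y ≤ 15: [(14,15) (14,17/7) (17,2) (18,22/3) (18,15)]
5. Canonical ring: [(14,17/7) (17,2) (18,22/3) (18,15) (14,15)]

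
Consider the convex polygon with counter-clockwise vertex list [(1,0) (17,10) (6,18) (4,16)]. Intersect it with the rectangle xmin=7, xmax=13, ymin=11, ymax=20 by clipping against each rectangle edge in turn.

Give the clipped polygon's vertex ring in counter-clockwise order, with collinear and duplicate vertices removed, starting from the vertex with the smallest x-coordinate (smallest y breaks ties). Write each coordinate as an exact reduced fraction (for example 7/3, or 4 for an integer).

Clipped polygon: [(7,11) (13,11) (13,142/11) (7,190/11)]

1. After x ≥ 7: [(7,15/4) (17,10) (7,190/11)]
2. After x ≤ 13: [(7,15/4) (13,15/2) (13,142/11) (7,190/11)]
3. After y ≥ 11: [(7,11) (13,11) (13,142/11) (7,190/11)]
4. After y ≤ 20: [(7,11) (13,11) (13,142/11) (7,190/11)]
5. Canonical ring: [(7,11) (13,11) (13,142/11) (7,190/11)]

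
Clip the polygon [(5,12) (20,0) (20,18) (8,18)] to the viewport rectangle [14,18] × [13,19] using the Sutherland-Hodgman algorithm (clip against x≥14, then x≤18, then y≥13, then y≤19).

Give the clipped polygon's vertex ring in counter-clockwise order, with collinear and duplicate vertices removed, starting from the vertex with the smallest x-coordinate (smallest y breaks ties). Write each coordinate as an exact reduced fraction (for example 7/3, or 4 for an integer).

1. After x ≥ 14: [(14,24/5) (20,0) (20,18) (14,18)]
2. After x ≤ 18: [(14,24/5) (18,8/5) (18,18) (14,18)]
3. After y ≥ 13: [(14,13) (18,13) (18,18) (14,18)]
4. After y ≤ 19: [(14,13) (18,13) (18,18) (14,18)]
5. Canonical ring: [(14,13) (18,13) (18,18) (14,18)]

Clipped polygon: [(14,13) (18,13) (18,18) (14,18)]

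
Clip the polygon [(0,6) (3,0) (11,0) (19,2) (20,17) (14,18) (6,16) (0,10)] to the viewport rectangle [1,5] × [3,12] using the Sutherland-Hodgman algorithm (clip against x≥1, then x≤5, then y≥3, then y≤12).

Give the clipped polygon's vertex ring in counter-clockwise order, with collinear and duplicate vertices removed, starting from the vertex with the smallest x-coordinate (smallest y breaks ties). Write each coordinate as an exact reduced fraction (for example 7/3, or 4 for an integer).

1. After x ≥ 1: [(1,4) (3,0) (11,0) (19,2) (20,17) (14,18) (6,16) (1,11)]
2. After x ≤ 5: [(1,4) (3,0) (5,0) (5,15) (1,11)]
3. After y ≥ 3: [(1,4) (3/2,3) (5,3) (5,15) (1,11)]
4. After y ≤ 12: [(1,4) (3/2,3) (5,3) (5,12) (2,12) (1,11)]
5. Canonical ring: [(1,4) (3/2,3) (5,3) (5,12) (2,12) (1,11)]

Clipped polygon: [(1,4) (3/2,3) (5,3) (5,12) (2,12) (1,11)]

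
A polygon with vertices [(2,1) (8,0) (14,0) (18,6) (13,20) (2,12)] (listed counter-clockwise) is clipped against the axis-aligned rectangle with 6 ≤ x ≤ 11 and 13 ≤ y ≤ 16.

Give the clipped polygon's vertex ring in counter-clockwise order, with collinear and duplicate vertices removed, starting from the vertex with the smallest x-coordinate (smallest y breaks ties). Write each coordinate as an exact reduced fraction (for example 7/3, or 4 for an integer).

Clipped polygon: [(6,13) (11,13) (11,16) (15/2,16) (6,164/11)]

1. After x ≥ 6: [(6,1/3) (8,0) (14,0) (18,6) (13,20) (6,164/11)]
2. After x ≤ 11: [(6,1/3) (8,0) (11,0) (11,204/11) (6,164/11)]
3. After y ≥ 13: [(6,13) (11,13) (11,204/11) (6,164/11)]
4. After y ≤ 16: [(6,13) (11,13) (11,16) (15/2,16) (6,164/11)]
5. Canonical ring: [(6,13) (11,13) (11,16) (15/2,16) (6,164/11)]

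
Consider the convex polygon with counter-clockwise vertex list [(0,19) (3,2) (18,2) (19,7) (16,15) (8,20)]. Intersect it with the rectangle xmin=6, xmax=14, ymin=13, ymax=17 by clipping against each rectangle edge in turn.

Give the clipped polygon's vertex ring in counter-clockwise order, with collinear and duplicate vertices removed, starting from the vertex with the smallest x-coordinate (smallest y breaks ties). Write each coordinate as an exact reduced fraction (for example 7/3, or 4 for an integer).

1. After x ≥ 6: [(6,79/4) (6,2) (18,2) (19,7) (16,15) (8,20)]
2. After x ≤ 14: [(6,79/4) (6,2) (14,2) (14,65/4) (8,20)]
3. After y ≥ 13: [(6,79/4) (6,13) (14,13) (14,65/4) (8,20)]
4. After y ≤ 17: [(6,17) (6,13) (14,13) (14,65/4) (64/5,17)]
5. Canonical ring: [(6,13) (14,13) (14,65/4) (64/5,17) (6,17)]

Clipped polygon: [(6,13) (14,13) (14,65/4) (64/5,17) (6,17)]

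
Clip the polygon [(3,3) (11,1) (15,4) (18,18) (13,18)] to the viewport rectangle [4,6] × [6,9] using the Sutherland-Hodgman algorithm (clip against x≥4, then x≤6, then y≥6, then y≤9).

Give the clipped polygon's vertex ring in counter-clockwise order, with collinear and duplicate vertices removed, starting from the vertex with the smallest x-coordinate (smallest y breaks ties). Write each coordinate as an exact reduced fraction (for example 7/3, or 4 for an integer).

1. After x ≥ 4: [(4,9/2) (4,11/4) (11,1) (15,4) (18,18) (13,18)]
2. After x ≤ 6: [(6,15/2) (4,9/2) (4,11/4) (6,9/4)]
3. After y ≥ 6: [(6,6) (6,15/2) (5,6)]
4. After y ≤ 9: [(6,6) (6,15/2) (5,6)]
5. Canonical ring: [(5,6) (6,6) (6,15/2)]

Clipped polygon: [(5,6) (6,6) (6,15/2)]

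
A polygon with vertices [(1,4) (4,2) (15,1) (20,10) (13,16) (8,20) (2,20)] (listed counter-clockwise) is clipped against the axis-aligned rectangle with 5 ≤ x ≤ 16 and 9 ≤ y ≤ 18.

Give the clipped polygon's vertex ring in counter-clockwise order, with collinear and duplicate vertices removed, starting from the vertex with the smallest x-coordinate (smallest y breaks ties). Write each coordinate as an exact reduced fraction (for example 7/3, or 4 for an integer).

1. After x ≥ 5: [(5,21/11) (15,1) (20,10) (13,16) (8,20) (5,20)]
2. After x ≤ 16: [(5,21/11) (15,1) (16,14/5) (16,94/7) (13,16) (8,20) (5,20)]
3. After y ≥ 9: [(5,9) (16,9) (16,94/7) (13,16) (8,20) (5,20)]
4. After y ≤ 18: [(5,18) (5,9) (16,9) (16,94/7) (13,16) (21/2,18)]
5. Canonical ring: [(5,9) (16,9) (16,94/7) (13,16) (21/2,18) (5,18)]

Clipped polygon: [(5,9) (16,9) (16,94/7) (13,16) (21/2,18) (5,18)]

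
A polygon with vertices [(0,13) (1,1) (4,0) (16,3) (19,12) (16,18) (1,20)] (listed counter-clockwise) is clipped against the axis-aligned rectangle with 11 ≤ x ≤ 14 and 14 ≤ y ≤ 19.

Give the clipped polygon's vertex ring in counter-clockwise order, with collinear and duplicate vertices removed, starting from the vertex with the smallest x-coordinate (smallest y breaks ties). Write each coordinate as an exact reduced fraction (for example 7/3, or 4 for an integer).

Clipped polygon: [(11,14) (14,14) (14,274/15) (11,56/3)]

1. After x ≥ 11: [(11,7/4) (16,3) (19,12) (16,18) (11,56/3)]
2. After x ≤ 14: [(11,7/4) (14,5/2) (14,274/15) (11,56/3)]
3. After y ≥ 14: [(11,14) (14,14) (14,274/15) (11,56/3)]
4. After y ≤ 19: [(11,14) (14,14) (14,274/15) (11,56/3)]
5. Canonical ring: [(11,14) (14,14) (14,274/15) (11,56/3)]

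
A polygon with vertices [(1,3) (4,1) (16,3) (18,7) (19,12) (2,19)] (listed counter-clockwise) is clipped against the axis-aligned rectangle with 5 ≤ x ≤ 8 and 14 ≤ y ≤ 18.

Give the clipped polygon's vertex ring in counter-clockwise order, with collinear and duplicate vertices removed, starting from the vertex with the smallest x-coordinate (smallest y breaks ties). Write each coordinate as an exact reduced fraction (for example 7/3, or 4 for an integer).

1. After x ≥ 5: [(5,7/6) (16,3) (18,7) (19,12) (5,302/17)]
2. After x ≤ 8: [(5,7/6) (8,5/3) (8,281/17) (5,302/17)]
3. After y ≥ 14: [(5,14) (8,14) (8,281/17) (5,302/17)]
4. After y ≤ 18: [(5,14) (8,14) (8,281/17) (5,302/17)]
5. Canonical ring: [(5,14) (8,14) (8,281/17) (5,302/17)]

Clipped polygon: [(5,14) (8,14) (8,281/17) (5,302/17)]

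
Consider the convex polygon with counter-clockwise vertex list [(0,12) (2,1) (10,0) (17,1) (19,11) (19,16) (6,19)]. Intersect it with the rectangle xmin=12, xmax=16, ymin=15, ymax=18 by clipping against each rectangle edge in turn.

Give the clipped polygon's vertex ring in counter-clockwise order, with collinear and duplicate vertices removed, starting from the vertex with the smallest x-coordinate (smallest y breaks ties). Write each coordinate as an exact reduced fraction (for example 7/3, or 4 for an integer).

Clipped polygon: [(12,15) (16,15) (16,217/13) (12,229/13)]

1. After x ≥ 12: [(12,2/7) (17,1) (19,11) (19,16) (12,229/13)]
2. After x ≤ 16: [(12,2/7) (16,6/7) (16,217/13) (12,229/13)]
3. After y ≥ 15: [(12,15) (16,15) (16,217/13) (12,229/13)]
4. After y ≤ 18: [(12,15) (16,15) (16,217/13) (12,229/13)]
5. Canonical ring: [(12,15) (16,15) (16,217/13) (12,229/13)]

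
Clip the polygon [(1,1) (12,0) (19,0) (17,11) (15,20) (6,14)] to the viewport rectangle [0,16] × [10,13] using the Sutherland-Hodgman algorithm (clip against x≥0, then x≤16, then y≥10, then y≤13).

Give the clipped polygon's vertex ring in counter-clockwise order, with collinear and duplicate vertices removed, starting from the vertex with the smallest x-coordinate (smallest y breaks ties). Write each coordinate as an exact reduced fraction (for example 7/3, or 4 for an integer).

Clipped polygon: [(58/13,10) (16,10) (16,13) (73/13,13)]

1. After x ≥ 0: [(1,1) (12,0) (19,0) (17,11) (15,20) (6,14)]
2. After x ≤ 16: [(1,1) (12,0) (16,0) (16,31/2) (15,20) (6,14)]
3. After y ≥ 10: [(58/13,10) (16,10) (16,31/2) (15,20) (6,14)]
4. After y ≤ 13: [(73/13,13) (58/13,10) (16,10) (16,13)]
5. Canonical ring: [(58/13,10) (16,10) (16,13) (73/13,13)]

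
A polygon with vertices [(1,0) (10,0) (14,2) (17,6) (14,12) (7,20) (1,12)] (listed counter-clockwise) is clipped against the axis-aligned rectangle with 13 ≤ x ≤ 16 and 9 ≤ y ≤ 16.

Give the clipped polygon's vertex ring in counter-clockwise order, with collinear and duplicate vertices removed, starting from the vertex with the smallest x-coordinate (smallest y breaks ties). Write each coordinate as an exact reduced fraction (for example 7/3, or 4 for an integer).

1. After x ≥ 13: [(13,3/2) (14,2) (17,6) (14,12) (13,92/7)]
2. After x ≤ 16: [(13,3/2) (14,2) (16,14/3) (16,8) (14,12) (13,92/7)]
3. After y ≥ 9: [(13,9) (31/2,9) (14,12) (13,92/7)]
4. After y ≤ 16: [(13,9) (31/2,9) (14,12) (13,92/7)]
5. Canonical ring: [(13,9) (31/2,9) (14,12) (13,92/7)]

Clipped polygon: [(13,9) (31/2,9) (14,12) (13,92/7)]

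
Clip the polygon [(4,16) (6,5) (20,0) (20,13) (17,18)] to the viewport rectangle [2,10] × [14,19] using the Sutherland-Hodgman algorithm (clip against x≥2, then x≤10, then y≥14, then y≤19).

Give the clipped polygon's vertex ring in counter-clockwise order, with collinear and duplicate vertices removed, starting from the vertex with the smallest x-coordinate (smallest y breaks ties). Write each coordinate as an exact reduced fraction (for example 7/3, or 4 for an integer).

1. After x ≥ 2: [(4,16) (6,5) (20,0) (20,13) (17,18)]
2. After x ≤ 10: [(10,220/13) (4,16) (6,5) (10,25/7)]
3. After y ≥ 14: [(10,14) (10,220/13) (4,16) (48/11,14)]
4. After y ≤ 19: [(10,14) (10,220/13) (4,16) (48/11,14)]
5. Canonical ring: [(4,16) (48/11,14) (10,14) (10,220/13)]

Clipped polygon: [(4,16) (48/11,14) (10,14) (10,220/13)]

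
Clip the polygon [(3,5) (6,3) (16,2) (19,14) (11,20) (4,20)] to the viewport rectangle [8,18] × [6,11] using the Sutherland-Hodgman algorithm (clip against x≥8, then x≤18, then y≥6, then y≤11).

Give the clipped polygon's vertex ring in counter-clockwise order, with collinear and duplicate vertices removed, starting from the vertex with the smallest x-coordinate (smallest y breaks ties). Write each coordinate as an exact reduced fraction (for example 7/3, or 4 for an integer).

1. After x ≥ 8: [(8,14/5) (16,2) (19,14) (11,20) (8,20)]
2. After x ≤ 18: [(8,14/5) (16,2) (18,10) (18,59/4) (11,20) (8,20)]
3. After y ≥ 6: [(8,6) (17,6) (18,10) (18,59/4) (11,20) (8,20)]
4. After y ≤ 11: [(8,11) (8,6) (17,6) (18,10) (18,11)]
5. Canonical ring: [(8,6) (17,6) (18,10) (18,11) (8,11)]

Clipped polygon: [(8,6) (17,6) (18,10) (18,11) (8,11)]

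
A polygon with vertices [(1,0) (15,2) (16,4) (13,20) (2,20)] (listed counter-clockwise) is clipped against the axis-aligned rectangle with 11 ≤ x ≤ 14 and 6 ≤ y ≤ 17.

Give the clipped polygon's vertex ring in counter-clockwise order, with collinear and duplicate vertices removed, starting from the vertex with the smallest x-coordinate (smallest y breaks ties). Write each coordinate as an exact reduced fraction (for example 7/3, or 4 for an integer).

1. After x ≥ 11: [(11,10/7) (15,2) (16,4) (13,20) (11,20)]
2. After x ≤ 14: [(11,10/7) (14,13/7) (14,44/3) (13,20) (11,20)]
3. After y ≥ 6: [(11,6) (14,6) (14,44/3) (13,20) (11,20)]
4. After y ≤ 17: [(11,17) (11,6) (14,6) (14,44/3) (217/16,17)]
5. Canonical ring: [(11,6) (14,6) (14,44/3) (217/16,17) (11,17)]

Clipped polygon: [(11,6) (14,6) (14,44/3) (217/16,17) (11,17)]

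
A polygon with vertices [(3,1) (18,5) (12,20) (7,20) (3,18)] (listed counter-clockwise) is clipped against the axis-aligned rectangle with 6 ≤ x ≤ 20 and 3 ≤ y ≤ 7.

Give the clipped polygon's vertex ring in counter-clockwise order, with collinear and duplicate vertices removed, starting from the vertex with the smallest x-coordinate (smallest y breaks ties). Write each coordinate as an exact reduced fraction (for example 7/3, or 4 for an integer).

Clipped polygon: [(6,3) (21/2,3) (18,5) (86/5,7) (6,7)]

1. After x ≥ 6: [(6,9/5) (18,5) (12,20) (7,20) (6,39/2)]
2. After x ≤ 20: [(6,9/5) (18,5) (12,20) (7,20) (6,39/2)]
3. After y ≥ 3: [(6,3) (21/2,3) (18,5) (12,20) (7,20) (6,39/2)]
4. After y ≤ 7: [(6,7) (6,3) (21/2,3) (18,5) (86/5,7)]
5. Canonical ring: [(6,3) (21/2,3) (18,5) (86/5,7) (6,7)]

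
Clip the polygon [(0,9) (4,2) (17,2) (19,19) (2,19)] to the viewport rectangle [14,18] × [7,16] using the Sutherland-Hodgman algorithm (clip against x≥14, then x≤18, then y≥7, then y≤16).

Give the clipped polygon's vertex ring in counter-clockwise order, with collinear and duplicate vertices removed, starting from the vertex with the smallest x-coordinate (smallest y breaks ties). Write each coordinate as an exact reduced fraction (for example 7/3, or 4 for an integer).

1. After x ≥ 14: [(14,2) (17,2) (19,19) (14,19)]
2. After x ≤ 18: [(14,2) (17,2) (18,21/2) (18,19) (14,19)]
3. After y ≥ 7: [(14,7) (299/17,7) (18,21/2) (18,19) (14,19)]
4. After y ≤ 16: [(14,16) (14,7) (299/17,7) (18,21/2) (18,16)]
5. Canonical ring: [(14,7) (299/17,7) (18,21/2) (18,16) (14,16)]

Clipped polygon: [(14,7) (299/17,7) (18,21/2) (18,16) (14,16)]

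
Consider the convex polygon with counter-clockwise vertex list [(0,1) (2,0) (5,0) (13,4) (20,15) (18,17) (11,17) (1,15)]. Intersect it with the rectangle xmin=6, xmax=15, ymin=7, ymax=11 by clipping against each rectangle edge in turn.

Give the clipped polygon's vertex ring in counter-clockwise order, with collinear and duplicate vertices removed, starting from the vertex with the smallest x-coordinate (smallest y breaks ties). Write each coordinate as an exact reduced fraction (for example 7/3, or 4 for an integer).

Clipped polygon: [(6,7) (164/11,7) (15,50/7) (15,11) (6,11)]

1. After x ≥ 6: [(6,1/2) (13,4) (20,15) (18,17) (11,17) (6,16)]
2. After x ≤ 15: [(6,1/2) (13,4) (15,50/7) (15,17) (11,17) (6,16)]
3. After y ≥ 7: [(6,7) (164/11,7) (15,50/7) (15,17) (11,17) (6,16)]
4. After y ≤ 11: [(6,11) (6,7) (164/11,7) (15,50/7) (15,11)]
5. Canonical ring: [(6,7) (164/11,7) (15,50/7) (15,11) (6,11)]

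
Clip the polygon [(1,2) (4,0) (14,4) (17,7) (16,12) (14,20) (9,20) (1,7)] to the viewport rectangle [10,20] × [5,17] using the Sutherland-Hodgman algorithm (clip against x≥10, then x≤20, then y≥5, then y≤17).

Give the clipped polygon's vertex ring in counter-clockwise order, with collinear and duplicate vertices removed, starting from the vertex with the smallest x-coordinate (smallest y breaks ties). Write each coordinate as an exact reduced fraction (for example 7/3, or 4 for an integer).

Clipped polygon: [(10,5) (15,5) (17,7) (16,12) (59/4,17) (10,17)]

1. After x ≥ 10: [(10,12/5) (14,4) (17,7) (16,12) (14,20) (10,20)]
2. After x ≤ 20: [(10,12/5) (14,4) (17,7) (16,12) (14,20) (10,20)]
3. After y ≥ 5: [(10,5) (15,5) (17,7) (16,12) (14,20) (10,20)]
4. After y ≤ 17: [(10,17) (10,5) (15,5) (17,7) (16,12) (59/4,17)]
5. Canonical ring: [(10,5) (15,5) (17,7) (16,12) (59/4,17) (10,17)]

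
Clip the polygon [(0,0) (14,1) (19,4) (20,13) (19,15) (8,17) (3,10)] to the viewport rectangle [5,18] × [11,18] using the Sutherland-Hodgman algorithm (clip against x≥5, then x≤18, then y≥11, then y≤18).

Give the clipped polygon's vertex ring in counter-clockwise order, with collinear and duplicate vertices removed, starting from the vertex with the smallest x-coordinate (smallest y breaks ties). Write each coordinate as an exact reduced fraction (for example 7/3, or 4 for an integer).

1. After x ≥ 5: [(5,5/14) (14,1) (19,4) (20,13) (19,15) (8,17) (5,64/5)]
2. After x ≤ 18: [(5,5/14) (14,1) (18,17/5) (18,167/11) (8,17) (5,64/5)]
3. After y ≥ 11: [(5,11) (18,11) (18,167/11) (8,17) (5,64/5)]
4. After y ≤ 18: [(5,11) (18,11) (18,167/11) (8,17) (5,64/5)]
5. Canonical ring: [(5,11) (18,11) (18,167/11) (8,17) (5,64/5)]

Clipped polygon: [(5,11) (18,11) (18,167/11) (8,17) (5,64/5)]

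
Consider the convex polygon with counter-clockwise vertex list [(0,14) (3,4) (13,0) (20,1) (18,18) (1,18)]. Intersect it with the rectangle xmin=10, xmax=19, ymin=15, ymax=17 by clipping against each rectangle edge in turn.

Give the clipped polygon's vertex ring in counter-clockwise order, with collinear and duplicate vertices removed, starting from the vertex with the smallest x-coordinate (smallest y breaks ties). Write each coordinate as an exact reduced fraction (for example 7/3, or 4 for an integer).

1. After x ≥ 10: [(10,6/5) (13,0) (20,1) (18,18) (10,18)]
2. After x ≤ 19: [(10,6/5) (13,0) (19,6/7) (19,19/2) (18,18) (10,18)]
3. After y ≥ 15: [(10,15) (312/17,15) (18,18) (10,18)]
4. After y ≤ 17: [(10,17) (10,15) (312/17,15) (308/17,17)]
5. Canonical ring: [(10,15) (312/17,15) (308/17,17) (10,17)]

Clipped polygon: [(10,15) (312/17,15) (308/17,17) (10,17)]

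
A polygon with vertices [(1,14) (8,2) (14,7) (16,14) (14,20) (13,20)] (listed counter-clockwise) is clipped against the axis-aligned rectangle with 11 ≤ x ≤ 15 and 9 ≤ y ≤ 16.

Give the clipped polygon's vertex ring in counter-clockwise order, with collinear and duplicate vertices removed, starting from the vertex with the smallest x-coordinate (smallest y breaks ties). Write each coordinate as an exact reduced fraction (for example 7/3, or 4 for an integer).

1. After x ≥ 11: [(11,19) (11,9/2) (14,7) (16,14) (14,20) (13,20)]
2. After x ≤ 15: [(11,19) (11,9/2) (14,7) (15,21/2) (15,17) (14,20) (13,20)]
3. After y ≥ 9: [(11,19) (11,9) (102/7,9) (15,21/2) (15,17) (14,20) (13,20)]
4. After y ≤ 16: [(11,16) (11,9) (102/7,9) (15,21/2) (15,16)]
5. Canonical ring: [(11,9) (102/7,9) (15,21/2) (15,16) (11,16)]

Clipped polygon: [(11,9) (102/7,9) (15,21/2) (15,16) (11,16)]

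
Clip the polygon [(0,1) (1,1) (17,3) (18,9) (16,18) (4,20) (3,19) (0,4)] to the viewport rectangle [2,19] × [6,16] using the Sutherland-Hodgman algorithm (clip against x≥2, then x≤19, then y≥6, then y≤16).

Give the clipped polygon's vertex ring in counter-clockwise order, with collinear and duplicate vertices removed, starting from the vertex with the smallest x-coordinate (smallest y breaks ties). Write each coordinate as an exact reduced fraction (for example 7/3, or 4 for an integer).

Clipped polygon: [(2,6) (35/2,6) (18,9) (148/9,16) (12/5,16) (2,14)]

1. After x ≥ 2: [(2,9/8) (17,3) (18,9) (16,18) (4,20) (3,19) (2,14)]
2. After x ≤ 19: [(2,9/8) (17,3) (18,9) (16,18) (4,20) (3,19) (2,14)]
3. After y ≥ 6: [(2,6) (35/2,6) (18,9) (16,18) (4,20) (3,19) (2,14)]
4. After y ≤ 16: [(2,6) (35/2,6) (18,9) (148/9,16) (12/5,16) (2,14)]
5. Canonical ring: [(2,6) (35/2,6) (18,9) (148/9,16) (12/5,16) (2,14)]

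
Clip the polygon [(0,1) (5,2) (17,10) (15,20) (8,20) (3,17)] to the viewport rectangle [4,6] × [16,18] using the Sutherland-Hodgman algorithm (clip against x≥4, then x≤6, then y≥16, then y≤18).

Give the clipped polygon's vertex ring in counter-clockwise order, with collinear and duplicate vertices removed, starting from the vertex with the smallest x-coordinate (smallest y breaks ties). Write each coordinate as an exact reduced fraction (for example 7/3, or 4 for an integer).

Clipped polygon: [(4,16) (6,16) (6,18) (14/3,18) (4,88/5)]

1. After x ≥ 4: [(4,9/5) (5,2) (17,10) (15,20) (8,20) (4,88/5)]
2. After x ≤ 6: [(4,9/5) (5,2) (6,8/3) (6,94/5) (4,88/5)]
3. After y ≥ 16: [(4,16) (6,16) (6,94/5) (4,88/5)]
4. After y ≤ 18: [(4,16) (6,16) (6,18) (14/3,18) (4,88/5)]
5. Canonical ring: [(4,16) (6,16) (6,18) (14/3,18) (4,88/5)]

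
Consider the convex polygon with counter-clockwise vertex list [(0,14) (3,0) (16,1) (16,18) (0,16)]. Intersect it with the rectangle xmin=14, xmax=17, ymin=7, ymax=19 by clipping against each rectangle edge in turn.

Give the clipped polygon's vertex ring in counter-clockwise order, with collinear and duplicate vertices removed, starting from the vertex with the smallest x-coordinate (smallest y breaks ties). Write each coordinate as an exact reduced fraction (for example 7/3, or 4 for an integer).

1. After x ≥ 14: [(14,11/13) (16,1) (16,18) (14,71/4)]
2. After x ≤ 17: [(14,11/13) (16,1) (16,18) (14,71/4)]
3. After y ≥ 7: [(14,7) (16,7) (16,18) (14,71/4)]
4. After y ≤ 19: [(14,7) (16,7) (16,18) (14,71/4)]
5. Canonical ring: [(14,7) (16,7) (16,18) (14,71/4)]

Clipped polygon: [(14,7) (16,7) (16,18) (14,71/4)]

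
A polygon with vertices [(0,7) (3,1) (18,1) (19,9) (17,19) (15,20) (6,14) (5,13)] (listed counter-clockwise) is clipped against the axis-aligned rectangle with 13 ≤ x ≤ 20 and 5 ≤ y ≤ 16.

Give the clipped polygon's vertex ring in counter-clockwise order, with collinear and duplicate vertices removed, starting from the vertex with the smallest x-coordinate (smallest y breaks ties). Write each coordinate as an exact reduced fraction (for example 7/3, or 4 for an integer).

Clipped polygon: [(13,5) (37/2,5) (19,9) (88/5,16) (13,16)]

1. After x ≥ 13: [(13,1) (18,1) (19,9) (17,19) (15,20) (13,56/3)]
2. After x ≤ 20: [(13,1) (18,1) (19,9) (17,19) (15,20) (13,56/3)]
3. After y ≥ 5: [(13,5) (37/2,5) (19,9) (17,19) (15,20) (13,56/3)]
4. After y ≤ 16: [(13,16) (13,5) (37/2,5) (19,9) (88/5,16)]
5. Canonical ring: [(13,5) (37/2,5) (19,9) (88/5,16) (13,16)]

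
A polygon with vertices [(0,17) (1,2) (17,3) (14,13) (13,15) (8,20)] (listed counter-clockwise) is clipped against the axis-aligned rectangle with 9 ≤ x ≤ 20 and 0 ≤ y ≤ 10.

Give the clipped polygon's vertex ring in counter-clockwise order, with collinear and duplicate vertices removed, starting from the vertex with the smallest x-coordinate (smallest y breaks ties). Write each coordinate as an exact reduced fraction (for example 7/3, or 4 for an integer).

1. After x ≥ 9: [(9,5/2) (17,3) (14,13) (13,15) (9,19)]
2. After x ≤ 20: [(9,5/2) (17,3) (14,13) (13,15) (9,19)]
3. After y ≥ 0: [(9,5/2) (17,3) (14,13) (13,15) (9,19)]
4. After y ≤ 10: [(9,10) (9,5/2) (17,3) (149/10,10)]
5. Canonical ring: [(9,5/2) (17,3) (149/10,10) (9,10)]

Clipped polygon: [(9,5/2) (17,3) (149/10,10) (9,10)]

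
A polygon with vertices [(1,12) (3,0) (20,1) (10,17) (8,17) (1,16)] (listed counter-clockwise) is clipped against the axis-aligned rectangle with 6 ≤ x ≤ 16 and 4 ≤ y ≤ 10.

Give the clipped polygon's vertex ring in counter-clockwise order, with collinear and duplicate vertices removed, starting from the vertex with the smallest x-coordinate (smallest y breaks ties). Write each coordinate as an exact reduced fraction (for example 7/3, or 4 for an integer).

Clipped polygon: [(6,4) (16,4) (16,37/5) (115/8,10) (6,10)]

1. After x ≥ 6: [(6,3/17) (20,1) (10,17) (8,17) (6,117/7)]
2. After x ≤ 16: [(6,3/17) (16,13/17) (16,37/5) (10,17) (8,17) (6,117/7)]
3. After y ≥ 4: [(6,4) (16,4) (16,37/5) (10,17) (8,17) (6,117/7)]
4. After y ≤ 10: [(6,10) (6,4) (16,4) (16,37/5) (115/8,10)]
5. Canonical ring: [(6,4) (16,4) (16,37/5) (115/8,10) (6,10)]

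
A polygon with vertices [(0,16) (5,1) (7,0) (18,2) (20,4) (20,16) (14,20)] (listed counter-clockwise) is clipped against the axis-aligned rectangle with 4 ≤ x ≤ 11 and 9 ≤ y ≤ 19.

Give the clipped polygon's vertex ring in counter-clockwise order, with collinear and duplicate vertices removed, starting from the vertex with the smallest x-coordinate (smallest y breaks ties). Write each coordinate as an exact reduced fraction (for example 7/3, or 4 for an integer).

1. After x ≥ 4: [(4,120/7) (4,4) (5,1) (7,0) (18,2) (20,4) (20,16) (14,20)]
2. After x ≤ 11: [(11,134/7) (4,120/7) (4,4) (5,1) (7,0) (11,8/11)]
3. After y ≥ 9: [(11,9) (11,134/7) (4,120/7) (4,9)]
4. After y ≤ 19: [(11,9) (11,19) (21/2,19) (4,120/7) (4,9)]
5. Canonical ring: [(4,9) (11,9) (11,19) (21/2,19) (4,120/7)]

Clipped polygon: [(4,9) (11,9) (11,19) (21/2,19) (4,120/7)]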